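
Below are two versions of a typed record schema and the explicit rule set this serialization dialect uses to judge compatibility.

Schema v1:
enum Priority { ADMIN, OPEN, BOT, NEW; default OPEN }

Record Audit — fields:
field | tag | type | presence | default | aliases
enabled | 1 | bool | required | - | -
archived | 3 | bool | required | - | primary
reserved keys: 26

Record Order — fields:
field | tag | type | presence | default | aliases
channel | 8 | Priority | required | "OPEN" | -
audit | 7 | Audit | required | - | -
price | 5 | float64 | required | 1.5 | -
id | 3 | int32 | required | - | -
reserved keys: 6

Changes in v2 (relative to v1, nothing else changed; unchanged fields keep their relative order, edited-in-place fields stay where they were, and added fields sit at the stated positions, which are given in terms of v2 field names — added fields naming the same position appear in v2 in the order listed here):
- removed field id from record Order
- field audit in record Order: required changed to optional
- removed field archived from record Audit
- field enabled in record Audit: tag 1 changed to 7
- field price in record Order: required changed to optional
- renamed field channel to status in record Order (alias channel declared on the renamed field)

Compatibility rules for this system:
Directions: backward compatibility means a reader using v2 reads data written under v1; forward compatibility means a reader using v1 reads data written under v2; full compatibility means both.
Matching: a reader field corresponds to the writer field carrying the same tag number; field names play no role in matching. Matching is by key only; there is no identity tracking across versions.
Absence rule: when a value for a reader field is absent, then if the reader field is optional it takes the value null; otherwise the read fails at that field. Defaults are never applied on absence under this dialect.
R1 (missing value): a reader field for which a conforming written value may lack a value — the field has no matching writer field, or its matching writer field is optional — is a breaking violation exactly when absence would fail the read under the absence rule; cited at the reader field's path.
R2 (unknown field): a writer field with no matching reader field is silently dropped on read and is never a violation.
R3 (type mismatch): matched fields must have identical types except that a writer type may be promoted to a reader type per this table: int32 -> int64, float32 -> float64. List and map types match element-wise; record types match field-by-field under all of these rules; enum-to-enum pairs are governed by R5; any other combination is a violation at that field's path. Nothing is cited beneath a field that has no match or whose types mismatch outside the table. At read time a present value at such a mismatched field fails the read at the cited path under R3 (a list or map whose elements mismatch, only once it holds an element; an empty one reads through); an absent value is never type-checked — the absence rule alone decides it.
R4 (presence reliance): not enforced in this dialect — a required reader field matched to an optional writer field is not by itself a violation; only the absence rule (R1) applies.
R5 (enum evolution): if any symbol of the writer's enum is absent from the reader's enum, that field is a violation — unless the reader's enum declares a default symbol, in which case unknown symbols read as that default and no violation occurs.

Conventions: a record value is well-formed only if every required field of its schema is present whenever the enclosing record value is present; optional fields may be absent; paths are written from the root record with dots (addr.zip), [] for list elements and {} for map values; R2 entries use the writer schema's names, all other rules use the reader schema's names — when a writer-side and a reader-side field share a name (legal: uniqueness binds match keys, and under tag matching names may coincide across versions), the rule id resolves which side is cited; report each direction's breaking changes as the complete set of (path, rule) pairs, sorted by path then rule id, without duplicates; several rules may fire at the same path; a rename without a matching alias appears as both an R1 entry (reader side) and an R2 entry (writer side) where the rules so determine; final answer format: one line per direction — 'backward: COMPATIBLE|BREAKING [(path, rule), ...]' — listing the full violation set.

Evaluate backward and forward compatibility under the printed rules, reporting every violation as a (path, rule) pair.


backward: BREAKING [(audit.enabled, R1)]; forward: BREAKING [(audit, R1), (audit.archived, R1), (audit.enabled, R1), (id, R1), (price, R1)]

arrows below run writer -> reader for Order
backward pass over Order, reader schema v2, writer schema v1:
  status: Priority -> Priority, writer required; from channel
  audit: Audit -> Audit, writer required; from audit
  price: float64 -> float64, writer required; from price
  writer id: unknown to reader
  audit.enabled has no writer counterpart
  writer audit.enabled: unknown to reader
  writer audit.archived: unknown to reader
  R1 fires at audit.enabled
  => 1 violation(s): backward is BREAKING for Order
forward pass over Order, reader schema v1, writer schema v2:
  channel: Priority -> Priority, writer required; from status
  audit: Audit -> Audit, writer optional; from audit
  price: float64 -> float64, writer optional; from price
  id has no writer counterpart
  audit.enabled has no writer counterpart
  audit.archived has no writer counterpart
  writer audit.enabled: unknown to reader
  R1 fires at audit
  R1 fires at audit.archived
  R1 fires at audit.enabled
  R1 fires at id
  R1 fires at price
  => 5 violation(s): forward is BREAKING for Order


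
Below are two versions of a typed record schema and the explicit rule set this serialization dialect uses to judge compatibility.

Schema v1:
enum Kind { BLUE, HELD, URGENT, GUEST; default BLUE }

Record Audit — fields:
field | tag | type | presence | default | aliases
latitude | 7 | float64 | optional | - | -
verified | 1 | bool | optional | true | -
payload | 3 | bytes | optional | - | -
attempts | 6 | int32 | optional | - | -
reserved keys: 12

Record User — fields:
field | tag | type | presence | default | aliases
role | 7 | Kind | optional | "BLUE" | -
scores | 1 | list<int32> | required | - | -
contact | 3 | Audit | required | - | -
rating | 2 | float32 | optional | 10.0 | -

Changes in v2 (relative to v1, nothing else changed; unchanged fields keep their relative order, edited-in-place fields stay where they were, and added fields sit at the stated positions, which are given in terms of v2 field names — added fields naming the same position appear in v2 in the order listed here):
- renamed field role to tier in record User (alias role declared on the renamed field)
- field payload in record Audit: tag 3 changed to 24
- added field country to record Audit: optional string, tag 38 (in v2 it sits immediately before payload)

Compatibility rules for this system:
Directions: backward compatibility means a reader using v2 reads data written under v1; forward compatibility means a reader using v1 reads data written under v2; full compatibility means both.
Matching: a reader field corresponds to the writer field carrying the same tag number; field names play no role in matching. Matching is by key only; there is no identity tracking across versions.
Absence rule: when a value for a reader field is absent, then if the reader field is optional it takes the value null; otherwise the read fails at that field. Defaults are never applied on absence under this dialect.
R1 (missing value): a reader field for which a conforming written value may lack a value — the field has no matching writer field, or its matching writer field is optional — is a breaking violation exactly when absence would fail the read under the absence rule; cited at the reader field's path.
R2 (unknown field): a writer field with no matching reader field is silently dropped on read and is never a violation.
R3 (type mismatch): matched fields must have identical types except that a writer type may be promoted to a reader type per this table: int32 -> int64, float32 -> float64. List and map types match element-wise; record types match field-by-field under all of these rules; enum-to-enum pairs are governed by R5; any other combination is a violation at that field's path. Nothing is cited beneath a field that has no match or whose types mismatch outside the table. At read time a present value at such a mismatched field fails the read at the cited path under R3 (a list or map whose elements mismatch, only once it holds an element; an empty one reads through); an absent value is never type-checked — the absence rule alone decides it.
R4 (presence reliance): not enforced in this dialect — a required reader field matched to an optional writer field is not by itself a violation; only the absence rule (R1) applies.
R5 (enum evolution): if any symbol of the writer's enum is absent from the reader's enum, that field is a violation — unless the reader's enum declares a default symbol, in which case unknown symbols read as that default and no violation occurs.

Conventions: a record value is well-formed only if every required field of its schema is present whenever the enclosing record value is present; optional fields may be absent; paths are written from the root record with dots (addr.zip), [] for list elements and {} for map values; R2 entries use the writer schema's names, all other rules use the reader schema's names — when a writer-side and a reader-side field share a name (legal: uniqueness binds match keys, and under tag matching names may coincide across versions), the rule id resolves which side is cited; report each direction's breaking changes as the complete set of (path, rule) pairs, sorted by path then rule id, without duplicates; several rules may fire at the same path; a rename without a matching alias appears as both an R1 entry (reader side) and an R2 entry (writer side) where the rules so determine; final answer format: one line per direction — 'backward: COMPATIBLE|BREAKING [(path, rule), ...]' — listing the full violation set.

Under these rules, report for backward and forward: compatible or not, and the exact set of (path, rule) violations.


in User below, arrows point writer -> reader
backward analysis of User with v2 as reader and v1 as writer:
  writer optional, Kind -> Kind: reader tier maps from writer role
  writer required, list<int32> -> list<int32>: reader scores maps from writer scores
  writer required, Audit -> Audit: reader contact maps from writer contact
  writer optional, float32 -> float32: reader rating maps from writer rating
  writer optional, float64 -> float64: reader contact.latitude maps from writer contact.latitude
  writer optional, bool -> bool: reader contact.verified maps from writer contact.verified
  contact.country: no writer-side match
  contact.payload: no writer-side match
  writer optional, int32 -> int32: reader contact.attempts maps from writer contact.attempts
  writer field contact.payload has no reader counterpart
  => no violations; backward on User: COMPATIBLE
forward analysis of User with v1 as reader and v2 as writer:
  writer optional, Kind -> Kind: reader role maps from writer tier
  writer required, list<int32> -> list<int32>: reader scores maps from writer scores
  writer required, Audit -> Audit: reader contact maps from writer contact
  writer optional, float32 -> float32: reader rating maps from writer rating
  writer optional, float64 -> float64: reader contact.latitude maps from writer contact.latitude
  writer optional, bool -> bool: reader contact.verified maps from writer contact.verified
  contact.payload: no writer-side match
  writer optional, int32 -> int32: reader contact.attempts maps from writer contact.attempts
  writer field contact.country has no reader counterpart
  writer field contact.payload has no reader counterpart
  => no violations; forward on User: COMPATIBLE

backward: COMPATIBLE []; forward: COMPATIBLE []


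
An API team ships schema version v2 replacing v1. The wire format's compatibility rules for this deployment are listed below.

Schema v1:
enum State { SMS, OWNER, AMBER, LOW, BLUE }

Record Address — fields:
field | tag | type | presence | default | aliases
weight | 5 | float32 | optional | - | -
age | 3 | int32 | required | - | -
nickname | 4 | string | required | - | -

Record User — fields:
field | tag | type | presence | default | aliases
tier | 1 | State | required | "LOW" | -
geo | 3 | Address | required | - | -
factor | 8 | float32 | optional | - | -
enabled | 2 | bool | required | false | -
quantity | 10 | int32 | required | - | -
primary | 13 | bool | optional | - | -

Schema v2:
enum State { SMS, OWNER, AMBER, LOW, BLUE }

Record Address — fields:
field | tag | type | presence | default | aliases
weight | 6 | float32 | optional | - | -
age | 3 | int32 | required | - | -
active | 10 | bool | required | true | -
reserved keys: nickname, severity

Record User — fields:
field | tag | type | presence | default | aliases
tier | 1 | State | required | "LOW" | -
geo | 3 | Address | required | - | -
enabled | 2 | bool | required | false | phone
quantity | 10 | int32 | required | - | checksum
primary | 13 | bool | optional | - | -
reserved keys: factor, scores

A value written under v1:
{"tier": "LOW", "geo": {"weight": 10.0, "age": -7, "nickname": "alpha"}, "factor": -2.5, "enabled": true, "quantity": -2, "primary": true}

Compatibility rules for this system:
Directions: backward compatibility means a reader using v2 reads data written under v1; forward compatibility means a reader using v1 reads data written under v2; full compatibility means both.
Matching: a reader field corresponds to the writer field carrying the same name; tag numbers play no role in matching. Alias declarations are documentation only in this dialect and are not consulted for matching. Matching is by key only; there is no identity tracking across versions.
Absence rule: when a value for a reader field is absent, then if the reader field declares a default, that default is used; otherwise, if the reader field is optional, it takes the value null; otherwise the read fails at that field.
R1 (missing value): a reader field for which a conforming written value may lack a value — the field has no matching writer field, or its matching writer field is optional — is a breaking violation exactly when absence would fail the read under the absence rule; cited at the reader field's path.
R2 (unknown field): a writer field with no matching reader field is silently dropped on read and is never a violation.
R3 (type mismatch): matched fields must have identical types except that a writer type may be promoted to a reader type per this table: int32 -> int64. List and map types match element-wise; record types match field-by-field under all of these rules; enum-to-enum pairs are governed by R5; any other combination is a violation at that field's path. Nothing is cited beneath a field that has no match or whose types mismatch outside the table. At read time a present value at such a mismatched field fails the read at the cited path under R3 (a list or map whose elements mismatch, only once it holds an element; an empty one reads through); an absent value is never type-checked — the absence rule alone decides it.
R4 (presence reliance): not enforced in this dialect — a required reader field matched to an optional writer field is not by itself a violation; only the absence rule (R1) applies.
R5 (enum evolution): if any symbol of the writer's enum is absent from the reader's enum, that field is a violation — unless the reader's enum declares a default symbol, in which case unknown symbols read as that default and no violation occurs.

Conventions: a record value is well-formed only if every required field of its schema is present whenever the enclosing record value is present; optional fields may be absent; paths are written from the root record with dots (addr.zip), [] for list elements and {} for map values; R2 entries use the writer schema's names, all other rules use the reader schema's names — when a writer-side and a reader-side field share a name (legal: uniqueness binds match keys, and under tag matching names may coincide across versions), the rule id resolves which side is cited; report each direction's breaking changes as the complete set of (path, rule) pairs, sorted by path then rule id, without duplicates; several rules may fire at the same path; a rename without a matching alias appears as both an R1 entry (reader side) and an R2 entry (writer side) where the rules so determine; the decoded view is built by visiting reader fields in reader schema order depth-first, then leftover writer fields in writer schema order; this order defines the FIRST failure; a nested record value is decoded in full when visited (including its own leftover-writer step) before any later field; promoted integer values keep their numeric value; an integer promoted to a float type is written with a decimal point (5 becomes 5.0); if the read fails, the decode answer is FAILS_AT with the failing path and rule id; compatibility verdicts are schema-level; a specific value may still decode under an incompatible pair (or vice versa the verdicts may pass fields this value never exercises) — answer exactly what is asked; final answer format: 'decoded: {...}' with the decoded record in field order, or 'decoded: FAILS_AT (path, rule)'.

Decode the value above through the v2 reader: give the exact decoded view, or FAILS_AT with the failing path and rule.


arrows below run writer -> reader for User
decoding the User value with the v2 reader:
  tier := "LOW"
  geo.weight := 10.0
  geo.age := -7
  geo.active := true (absent -> default)
  writer geo.nickname: unknown -> dropped
  enabled := true
  quantity := -2
  primary := true
  writer factor: unknown -> dropped
  => decoded: {"tier": "LOW", "geo": {"weight": 10.0, "age": -7, "active": true}, "enabled": true, "quantity": -2, "primary": true}
ruling out the remaining User differences:
  field weight in record Address: tag 5 changed to 6 -> no rule fires on it and the decoded User view is identical with or without it

decoded: {"tier": "LOW", "geo": {"weight": 10.0, "age": -7, "active": true}, "enabled": true, "quantity": -2, "primary": true}


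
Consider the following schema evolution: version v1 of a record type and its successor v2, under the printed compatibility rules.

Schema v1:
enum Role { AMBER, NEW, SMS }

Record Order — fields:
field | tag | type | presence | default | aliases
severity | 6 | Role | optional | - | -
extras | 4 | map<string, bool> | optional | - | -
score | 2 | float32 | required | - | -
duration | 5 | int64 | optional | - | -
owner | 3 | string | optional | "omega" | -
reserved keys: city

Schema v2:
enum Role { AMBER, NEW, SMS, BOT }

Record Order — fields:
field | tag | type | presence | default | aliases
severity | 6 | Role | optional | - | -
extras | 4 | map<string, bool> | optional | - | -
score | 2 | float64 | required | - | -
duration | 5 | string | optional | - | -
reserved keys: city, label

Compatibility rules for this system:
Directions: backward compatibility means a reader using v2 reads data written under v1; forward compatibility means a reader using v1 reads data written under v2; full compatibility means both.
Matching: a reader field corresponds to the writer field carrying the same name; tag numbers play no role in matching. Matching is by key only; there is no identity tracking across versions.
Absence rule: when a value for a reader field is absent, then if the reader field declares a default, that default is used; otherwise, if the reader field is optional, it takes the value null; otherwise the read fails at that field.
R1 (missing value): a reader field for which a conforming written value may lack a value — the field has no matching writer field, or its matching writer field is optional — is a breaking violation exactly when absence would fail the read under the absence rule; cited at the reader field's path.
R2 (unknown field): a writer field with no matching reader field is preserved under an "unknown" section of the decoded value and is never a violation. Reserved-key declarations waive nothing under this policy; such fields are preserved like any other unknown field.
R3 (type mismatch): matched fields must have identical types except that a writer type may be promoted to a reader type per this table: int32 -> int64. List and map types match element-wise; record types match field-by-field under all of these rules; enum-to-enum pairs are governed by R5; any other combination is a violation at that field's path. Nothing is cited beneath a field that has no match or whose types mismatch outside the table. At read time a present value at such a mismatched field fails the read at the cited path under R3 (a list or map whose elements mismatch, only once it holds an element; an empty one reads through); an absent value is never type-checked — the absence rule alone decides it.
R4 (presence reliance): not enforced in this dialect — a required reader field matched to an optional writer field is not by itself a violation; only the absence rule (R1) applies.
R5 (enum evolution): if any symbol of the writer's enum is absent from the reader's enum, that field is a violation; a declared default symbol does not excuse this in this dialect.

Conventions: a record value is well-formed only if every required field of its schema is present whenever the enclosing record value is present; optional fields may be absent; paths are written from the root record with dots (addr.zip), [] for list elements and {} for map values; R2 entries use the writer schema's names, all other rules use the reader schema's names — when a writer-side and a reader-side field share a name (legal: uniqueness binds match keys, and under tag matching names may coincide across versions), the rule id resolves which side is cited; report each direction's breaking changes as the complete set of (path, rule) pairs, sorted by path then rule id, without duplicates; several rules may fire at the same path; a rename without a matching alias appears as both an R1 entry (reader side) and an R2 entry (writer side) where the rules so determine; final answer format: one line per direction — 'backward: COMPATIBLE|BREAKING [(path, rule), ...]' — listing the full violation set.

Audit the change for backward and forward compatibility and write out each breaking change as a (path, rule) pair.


backward: BREAKING [(duration, R3), (score, R3)]; forward: BREAKING [(duration, R3), (score, R3), (severity, R5)]

in Order below, arrows point writer -> reader
backward analysis of Order with v2 as reader and v1 as writer:
  severity: Role -> Role, writer optional; from severity
  extras: map<string, bool> -> map<string, bool>, writer optional; from extras
  score: float32 -> float64, writer required; from score
  duration: int64 -> string, writer optional; from duration
  writer field owner has no reader counterpart
  rule R3 violated at duration
  rule R3 violated at score
  => 2 violation(s): backward is BREAKING for Order
forward analysis of Order with v1 as reader and v2 as writer:
  severity: Role -> Role, writer optional; from severity
  extras: map<string, bool> -> map<string, bool>, writer optional; from extras
  score: float64 -> float32, writer required; from score
  duration: string -> int64, writer optional; from duration
  no writer field matches reader owner
  rule R3 violated at duration
  rule R3 violated at score
  rule R5 violated at severity
  => 3 violation(s): forward is BREAKING for Order


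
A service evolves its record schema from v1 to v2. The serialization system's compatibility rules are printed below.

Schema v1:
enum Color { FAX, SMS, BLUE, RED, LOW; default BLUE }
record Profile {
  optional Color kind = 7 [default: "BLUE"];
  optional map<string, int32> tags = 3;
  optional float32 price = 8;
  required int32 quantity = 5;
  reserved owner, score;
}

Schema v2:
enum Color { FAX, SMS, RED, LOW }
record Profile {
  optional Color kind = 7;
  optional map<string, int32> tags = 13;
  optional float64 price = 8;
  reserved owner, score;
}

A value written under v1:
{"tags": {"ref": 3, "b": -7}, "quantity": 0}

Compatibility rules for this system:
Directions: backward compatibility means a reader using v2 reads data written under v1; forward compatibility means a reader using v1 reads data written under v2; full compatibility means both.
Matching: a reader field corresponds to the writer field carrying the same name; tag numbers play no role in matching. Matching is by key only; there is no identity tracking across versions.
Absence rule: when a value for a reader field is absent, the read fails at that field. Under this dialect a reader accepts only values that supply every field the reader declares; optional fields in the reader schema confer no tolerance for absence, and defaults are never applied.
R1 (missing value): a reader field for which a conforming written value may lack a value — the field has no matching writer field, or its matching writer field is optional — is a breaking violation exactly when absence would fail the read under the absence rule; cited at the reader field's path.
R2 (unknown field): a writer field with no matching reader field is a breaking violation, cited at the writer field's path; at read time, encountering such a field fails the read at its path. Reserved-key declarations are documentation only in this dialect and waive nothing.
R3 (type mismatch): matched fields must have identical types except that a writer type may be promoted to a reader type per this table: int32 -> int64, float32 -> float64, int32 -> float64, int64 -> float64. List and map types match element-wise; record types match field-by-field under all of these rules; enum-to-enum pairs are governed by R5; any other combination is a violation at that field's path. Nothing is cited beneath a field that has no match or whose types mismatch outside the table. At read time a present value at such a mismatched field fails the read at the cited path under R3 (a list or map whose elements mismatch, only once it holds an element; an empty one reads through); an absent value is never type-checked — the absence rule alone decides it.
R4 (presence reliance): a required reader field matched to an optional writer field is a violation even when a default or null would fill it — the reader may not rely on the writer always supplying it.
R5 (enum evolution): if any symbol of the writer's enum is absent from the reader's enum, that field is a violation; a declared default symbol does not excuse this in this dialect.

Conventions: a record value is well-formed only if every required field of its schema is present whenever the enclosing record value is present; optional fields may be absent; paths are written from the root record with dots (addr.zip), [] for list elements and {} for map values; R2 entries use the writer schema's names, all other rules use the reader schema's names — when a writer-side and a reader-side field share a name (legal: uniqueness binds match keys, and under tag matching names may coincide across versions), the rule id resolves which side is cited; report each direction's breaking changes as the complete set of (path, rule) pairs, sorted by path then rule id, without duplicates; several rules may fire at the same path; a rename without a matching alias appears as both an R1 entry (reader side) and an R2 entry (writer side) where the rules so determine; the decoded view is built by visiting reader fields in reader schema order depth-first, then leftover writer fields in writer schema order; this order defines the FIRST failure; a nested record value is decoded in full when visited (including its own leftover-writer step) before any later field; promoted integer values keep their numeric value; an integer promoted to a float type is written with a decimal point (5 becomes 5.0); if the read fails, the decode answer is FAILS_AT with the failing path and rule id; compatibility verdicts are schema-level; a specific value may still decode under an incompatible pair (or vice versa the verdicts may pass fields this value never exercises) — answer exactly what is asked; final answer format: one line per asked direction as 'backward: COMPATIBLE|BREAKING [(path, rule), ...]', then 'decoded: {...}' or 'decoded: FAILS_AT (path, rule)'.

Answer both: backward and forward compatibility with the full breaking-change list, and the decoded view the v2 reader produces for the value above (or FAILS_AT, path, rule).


in Profile below, arrows point writer -> reader
backward on Profile — v2 reading data written by v1:
  kind <- kind (Color -> Color, writer optional)
  tags <- tags (map<string, int32> -> map<string, int32>, writer optional)
  price <- price (float32 -> float64, writer optional)
  writer field quantity has no reader counterpart
  violation R1 at kind
  violation R5 at kind
  violation R1 at price
  violation R2 at quantity
  violation R1 at tags
  => backward: BREAKING (5)
forward on Profile — v1 reading data written by v2:
  kind <- kind (Color -> Color, writer optional)
  tags <- tags (map<string, int32> -> map<string, int32>, writer optional)
  price <- price (float64 -> float32, writer optional)
  no writer field matches reader quantity
  violation R1 at kind
  violation R1 at price
  violation R3 at price
  violation R1 at quantity
  violation R1 at tags
  => forward: BREAKING (5)
migrating the Profile value to v2:
  read fails at kind under R1 (no fill)
  => FAILS_AT (kind, R1)

backward: BREAKING [(kind, R1), (kind, R5), (price, R1), (quantity, R2), (tags, R1)]; forward: BREAKING [(kind, R1), (price, R1), (price, R3), (quantity, R1), (tags, R1)]; decoded: FAILS_AT (kind, R1)


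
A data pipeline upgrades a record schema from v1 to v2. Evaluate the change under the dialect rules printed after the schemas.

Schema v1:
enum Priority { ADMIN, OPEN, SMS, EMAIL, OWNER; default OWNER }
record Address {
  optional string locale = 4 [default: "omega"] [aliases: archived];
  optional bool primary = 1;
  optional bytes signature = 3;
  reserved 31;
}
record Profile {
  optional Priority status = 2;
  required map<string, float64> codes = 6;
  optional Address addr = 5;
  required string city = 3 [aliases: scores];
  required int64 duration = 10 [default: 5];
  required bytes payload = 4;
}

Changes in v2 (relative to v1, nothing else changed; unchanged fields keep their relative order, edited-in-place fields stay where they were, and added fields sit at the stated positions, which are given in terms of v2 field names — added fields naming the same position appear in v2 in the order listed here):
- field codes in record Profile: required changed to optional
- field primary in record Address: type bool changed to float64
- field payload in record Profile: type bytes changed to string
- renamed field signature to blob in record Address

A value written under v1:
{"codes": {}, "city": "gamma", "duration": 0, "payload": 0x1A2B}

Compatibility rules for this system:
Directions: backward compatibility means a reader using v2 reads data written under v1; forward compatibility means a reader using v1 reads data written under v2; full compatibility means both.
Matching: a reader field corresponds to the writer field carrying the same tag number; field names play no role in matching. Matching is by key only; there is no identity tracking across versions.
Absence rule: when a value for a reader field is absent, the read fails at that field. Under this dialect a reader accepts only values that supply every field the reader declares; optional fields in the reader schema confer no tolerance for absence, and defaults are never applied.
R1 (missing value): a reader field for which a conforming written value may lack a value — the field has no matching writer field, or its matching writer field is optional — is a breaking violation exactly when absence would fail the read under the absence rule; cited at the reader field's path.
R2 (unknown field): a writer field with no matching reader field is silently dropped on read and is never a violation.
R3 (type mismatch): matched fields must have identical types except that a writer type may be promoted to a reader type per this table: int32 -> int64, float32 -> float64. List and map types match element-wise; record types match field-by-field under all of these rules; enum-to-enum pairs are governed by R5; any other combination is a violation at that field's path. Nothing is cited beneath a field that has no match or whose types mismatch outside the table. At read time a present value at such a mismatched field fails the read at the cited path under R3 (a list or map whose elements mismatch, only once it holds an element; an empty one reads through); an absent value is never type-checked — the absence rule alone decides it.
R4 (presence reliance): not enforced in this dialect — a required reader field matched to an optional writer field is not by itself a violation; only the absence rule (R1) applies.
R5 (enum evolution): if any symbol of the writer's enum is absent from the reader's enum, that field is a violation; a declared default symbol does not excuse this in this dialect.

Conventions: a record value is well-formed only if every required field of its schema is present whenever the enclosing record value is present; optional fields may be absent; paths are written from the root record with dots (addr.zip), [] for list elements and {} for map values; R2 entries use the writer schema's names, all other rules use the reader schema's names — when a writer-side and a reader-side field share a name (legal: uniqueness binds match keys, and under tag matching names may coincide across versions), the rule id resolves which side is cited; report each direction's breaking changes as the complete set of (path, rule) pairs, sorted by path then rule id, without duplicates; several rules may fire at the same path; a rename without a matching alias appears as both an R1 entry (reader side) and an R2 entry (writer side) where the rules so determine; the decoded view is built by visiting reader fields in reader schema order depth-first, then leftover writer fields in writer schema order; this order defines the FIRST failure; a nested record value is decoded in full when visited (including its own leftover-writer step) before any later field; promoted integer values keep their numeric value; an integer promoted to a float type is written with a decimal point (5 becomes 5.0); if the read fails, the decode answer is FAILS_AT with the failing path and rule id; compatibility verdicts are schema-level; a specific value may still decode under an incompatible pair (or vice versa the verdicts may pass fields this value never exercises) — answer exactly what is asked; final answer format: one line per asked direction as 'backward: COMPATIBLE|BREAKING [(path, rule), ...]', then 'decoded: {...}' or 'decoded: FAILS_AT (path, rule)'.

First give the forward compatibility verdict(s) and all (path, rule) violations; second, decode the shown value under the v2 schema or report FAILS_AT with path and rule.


in Profile below, arrows point writer -> reader
forward pass over Profile, reader schema v1, writer schema v2:
  status <- status (Priority -> Priority, writer optional)
  codes <- codes (map<string, float64> -> map<string, float64>, writer optional)
  addr <- addr (Address -> Address, writer optional)
  city <- city (string -> string, writer required)
  duration <- duration (int64 -> int64, writer required)
  payload <- payload (string -> bytes, writer required)
  addr.locale <- addr.locale (string -> string, writer optional)
  addr.primary <- addr.primary (float64 -> bool, writer optional)
  addr.signature <- addr.blob (bytes -> bytes, writer optional)
  violation R1 at addr
  violation R1 at addr.locale
  violation R1 at addr.primary
  violation R3 at addr.primary
  violation R1 at addr.signature
  violation R1 at codes
  violation R3 at payload
  violation R1 at status
  => forward: BREAKING (8)
decode (reader v2):
  read fails at status under R1 (no fill)
  => FAILS_AT (status, R1)
diffs on Profile not affecting the asked answer:
  renamed field signature to blob in record Address -> fires only in the backward direction of Profile, which is not asked here

forward: BREAKING [(addr, R1), (addr.locale, R1), (addr.primary, R1), (addr.primary, R3), (addr.signature, R1), (codes, R1), (payload, R3), (status, R1)]; decoded: FAILS_AT (status, R1)


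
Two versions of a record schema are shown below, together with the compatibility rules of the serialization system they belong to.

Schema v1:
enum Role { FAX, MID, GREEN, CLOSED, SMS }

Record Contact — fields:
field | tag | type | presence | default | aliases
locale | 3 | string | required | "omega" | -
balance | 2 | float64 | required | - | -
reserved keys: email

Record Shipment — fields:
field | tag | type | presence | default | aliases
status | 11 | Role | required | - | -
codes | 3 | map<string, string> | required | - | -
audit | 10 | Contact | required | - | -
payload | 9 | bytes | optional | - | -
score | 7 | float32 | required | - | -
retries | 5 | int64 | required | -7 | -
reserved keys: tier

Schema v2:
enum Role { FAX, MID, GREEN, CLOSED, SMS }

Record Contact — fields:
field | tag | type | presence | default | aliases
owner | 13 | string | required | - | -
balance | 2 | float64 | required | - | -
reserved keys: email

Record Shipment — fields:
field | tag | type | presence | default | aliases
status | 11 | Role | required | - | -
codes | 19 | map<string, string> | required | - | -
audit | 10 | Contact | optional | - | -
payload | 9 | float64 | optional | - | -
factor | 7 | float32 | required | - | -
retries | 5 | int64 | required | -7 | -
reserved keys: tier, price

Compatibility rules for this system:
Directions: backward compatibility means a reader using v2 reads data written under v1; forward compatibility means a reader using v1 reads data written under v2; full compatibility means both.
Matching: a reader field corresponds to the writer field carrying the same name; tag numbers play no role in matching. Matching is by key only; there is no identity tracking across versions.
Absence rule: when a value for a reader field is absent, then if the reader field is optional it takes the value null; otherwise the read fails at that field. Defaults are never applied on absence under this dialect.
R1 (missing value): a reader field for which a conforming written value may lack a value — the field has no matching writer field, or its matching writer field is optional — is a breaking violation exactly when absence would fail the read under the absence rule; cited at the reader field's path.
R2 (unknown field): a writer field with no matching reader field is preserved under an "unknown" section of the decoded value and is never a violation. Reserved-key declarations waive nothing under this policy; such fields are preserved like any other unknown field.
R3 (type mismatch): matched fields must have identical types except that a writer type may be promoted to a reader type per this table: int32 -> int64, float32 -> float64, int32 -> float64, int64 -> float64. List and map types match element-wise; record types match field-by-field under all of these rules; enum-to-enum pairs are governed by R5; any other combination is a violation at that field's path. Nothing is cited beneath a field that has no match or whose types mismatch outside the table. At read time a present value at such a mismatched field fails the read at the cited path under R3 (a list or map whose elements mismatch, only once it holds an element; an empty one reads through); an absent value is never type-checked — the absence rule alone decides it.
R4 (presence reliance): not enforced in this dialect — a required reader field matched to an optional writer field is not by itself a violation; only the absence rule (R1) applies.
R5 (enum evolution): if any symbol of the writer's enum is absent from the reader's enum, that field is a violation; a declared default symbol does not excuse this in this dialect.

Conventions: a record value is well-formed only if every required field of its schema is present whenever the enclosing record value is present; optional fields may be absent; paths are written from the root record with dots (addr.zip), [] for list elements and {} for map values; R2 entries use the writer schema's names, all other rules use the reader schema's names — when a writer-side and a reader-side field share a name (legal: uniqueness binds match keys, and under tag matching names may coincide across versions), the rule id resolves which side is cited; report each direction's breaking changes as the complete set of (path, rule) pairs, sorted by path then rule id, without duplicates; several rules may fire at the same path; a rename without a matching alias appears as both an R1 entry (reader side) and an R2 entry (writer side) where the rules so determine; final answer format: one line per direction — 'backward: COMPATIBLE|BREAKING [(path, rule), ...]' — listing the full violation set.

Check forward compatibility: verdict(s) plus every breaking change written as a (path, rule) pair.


in Shipment below, arrows point writer -> reader
forward for Shipment (reader v1, writer v2):
  status: paired with writer status (Role -> Role; writer required)
  codes: paired with writer codes (map<string, string> -> map<string, string>; writer required)
  audit: paired with writer audit (Contact -> Contact; writer optional)
  payload: paired with writer payload (float64 -> bytes; writer optional)
  score: no writer match
  retries: paired with writer retries (int64 -> int64; writer required)
  writer field factor has no reader counterpart
  audit.locale: no writer match
  audit.balance: paired with writer audit.balance (float64 -> float64; writer required)
  writer field audit.owner has no reader counterpart
  violation R1 at audit
  violation R1 at audit.locale
  violation R3 at payload
  violation R1 at score
  forward on Shipment therefore BREAKING (4)
diffs on Shipment not affecting the asked answer:
  field codes in record Shipment: tag 3 changed to 19 -> inert for the asked Shipment verdict: nothing fires
  added field owner to record Contact: required string, tag 13 (in v2 it sits immediately before balance) -> matters only for Shipment's backward compatibility — outside the asked direction

forward: BREAKING [(audit, R1), (audit.locale, R1), (payload, R3), (score, R1)]
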